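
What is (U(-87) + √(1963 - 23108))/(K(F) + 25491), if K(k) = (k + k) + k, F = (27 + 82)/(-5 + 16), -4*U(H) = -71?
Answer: 781/1122912 + 11*I*√21145/280728 ≈ 0.00069551 + 0.0056978*I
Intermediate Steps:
U(H) = 71/4 (U(H) = -¼*(-71) = 71/4)
F = 109/11 ≈ 9.9091
K(k) = 3*k (K(k) = 2*k + k = 3*k)
(U(-87) + √(1963 - 23108))/(K(F) + 25491) = (71/4 + √(1963 - 23108))/(3*(109/11) + 25491) = (71/4 + √(-21145))/(327/11 + 25491) = (71/4 + I*√21145)/(280728/11) = (71/4 + I*√21145)*(11/280728) = 781/1122912 + 11*I*√21145/280728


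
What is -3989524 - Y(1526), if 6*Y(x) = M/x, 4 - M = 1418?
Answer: -2609148595/654 ≈ -3.9895e+6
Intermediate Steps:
M = -1414 (M = 4 - 1*1418 = 4 - 1418 = -1414)
Y(x) = -707/(3*x) (Y(x) = (-1414/x)/6 = -707/(3*x))
-3989524 - Y(1526) = -3989524 - (-707)/(3*1526) = -3989524 - 1*(-101/654) = -3989524 + 101/654 = -2609148595/654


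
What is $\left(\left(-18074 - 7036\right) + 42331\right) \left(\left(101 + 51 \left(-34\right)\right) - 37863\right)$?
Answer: $-680160616$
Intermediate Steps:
$\left(\left(-18074 - 7036\right) + 42331\right) \left(\left(101 + 51 \left(-34\right)\right) - 37863\right) = \left(\left(-18074 - 7036\right) + 42331\right) \left(\left(101 - 1734\right) - 37863\right) = \left(-25110 + 42331\right) \left(-1633 - 37863\right) = 17221 \left(-39496\right) = -680160616$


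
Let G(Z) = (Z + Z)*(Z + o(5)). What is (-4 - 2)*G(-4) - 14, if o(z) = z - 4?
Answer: -158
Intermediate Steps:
o(z) = -4 + z
G(Z) = 2*Z*(1 + Z) (G(Z) = (Z + Z)*(Z + (-4 + 5)) = (2*Z)*(Z + 1) = (2*Z)*(1 + Z) = 2*Z*(1 + Z))
(-4 - 2)*G(-4) - 14 = (-4 - 2)*(2*(-4)*(1 - 4)) - 14 = -12*(-4)*(-3) - 14 = -6*24 - 14 = -144 - 14 = -158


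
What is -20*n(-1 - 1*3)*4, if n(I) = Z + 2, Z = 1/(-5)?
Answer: -144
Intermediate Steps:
Z = -⅕ ≈ -0.20000
n(I) = 9/5 (n(I) = -⅕ + 2 = 9/5)
-20*n(-1 - 1*3)*4 = -20*9/5*4 = -36*4 = -144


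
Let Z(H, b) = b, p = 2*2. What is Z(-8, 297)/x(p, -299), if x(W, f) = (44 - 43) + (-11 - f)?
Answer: 297/289 ≈ 1.0277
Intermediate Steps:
p = 4
x(W, f) = -10 - f (x(W, f) = 1 + (-11 - f) = -10 - f)
Z(-8, 297)/x(p, -299) = 297/(-10 - 1*(-299)) = 297/(-10 + 299) = 297/289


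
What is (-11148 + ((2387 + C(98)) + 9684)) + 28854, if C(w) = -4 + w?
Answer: 29871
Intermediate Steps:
(-11148 + ((2387 + C(98)) + 9684)) + 28854 = (-11148 + ((2387 + (-4 + 98)) + 9684)) + 28854 = (-11148 + ((2387 + 94) + 9684)) + 28854 = (-11148 + (2481 + 9684)) + 28854 = (-11148 + 12165) + 28854 = 1017 + 28854 = 29871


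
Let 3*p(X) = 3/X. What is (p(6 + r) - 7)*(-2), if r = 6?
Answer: 83/6 ≈ 13.833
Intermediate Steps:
p(X) = 1/X (p(X) = (3/X)/3 = 1/X)
(p(6 + r) - 7)*(-2) = (1/(6 + 6) - 7)*(-2) = (1/12 - 7)*(-2) = -83/12*(-2) = 83/6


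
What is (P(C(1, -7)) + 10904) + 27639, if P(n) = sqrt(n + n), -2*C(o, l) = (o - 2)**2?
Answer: 38543 + I ≈ 38543.0 + 1.0*I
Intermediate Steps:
C(o, l) = -(-2 + o)**2/2 (C(o, l) = -(o - 2)**2/2 = -(-2 + o)**2/2)
P(n) = sqrt(2)*sqrt(n) (P(n) = sqrt(2*n) = sqrt(2)*sqrt(n))
(P(C(1, -7)) + 10904) + 27639 = (sqrt(2)*sqrt(-(-2 + 1)**2/2) + 10904) + 27639 = (sqrt(2)*sqrt(-1/2*(-1)**2) + 10904) + 27639 = (sqrt(2)*sqrt(-1/2*1) + 10904) + 27639 = (sqrt(2)*sqrt(-1/2) + 10904) + 27639 = (sqrt(2)*(I*sqrt(2)/2) + 10904) + 27639 = (I + 10904) + 27639 = (10904 + I) + 27639 = 38543 + I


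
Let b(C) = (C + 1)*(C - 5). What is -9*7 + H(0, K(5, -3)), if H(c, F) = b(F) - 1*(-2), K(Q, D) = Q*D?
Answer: 219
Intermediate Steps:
b(C) = (1 + C)*(-5 + C)
K(Q, D) = D*Q
H(c, F) = -3 + F² - 4*F (H(c, F) = (-5 + F² - 4*F) - 1*(-2) = (-5 + F² - 4*F) + 2 = -3 + F² - 4*F)
-9*7 + H(0, K(5, -3)) = -9*7 + (-3 + (-3*5)² - (-12)*5) = -63 + (-3 + (-15)² - 4*(-15)) = -63 + (-3 + 225 + 60) = -63 + 282 = 219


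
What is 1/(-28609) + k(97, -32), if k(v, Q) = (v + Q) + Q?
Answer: 944096/28609 ≈ 33.000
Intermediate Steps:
k(v, Q) = v + 2*Q (k(v, Q) = (Q + v) + Q = v + 2*Q)
1/(-28609) + k(97, -32) = 1/(-28609) + (97 + 2*(-32)) = -1/28609 + (97 - 64) = -1/28609 + 33 = 944096/28609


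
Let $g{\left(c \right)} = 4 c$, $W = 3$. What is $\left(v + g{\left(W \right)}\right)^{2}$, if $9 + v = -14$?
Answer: $121$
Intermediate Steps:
$v = -23$ ($v = -9 - 14 = -23$)
$\left(v + g{\left(W \right)}\right)^{2} = \left(-23 + 4 \cdot 3\right)^{2} = \left(-23 + 12\right)^{2} = \left(-11\right)^{2} = 121$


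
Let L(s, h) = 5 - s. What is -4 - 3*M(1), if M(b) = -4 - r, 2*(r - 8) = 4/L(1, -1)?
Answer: 67/2 ≈ 33.500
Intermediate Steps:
r = 17/2 (r = 8 + (4/(5 - 1*1))/2 = 8 + (4/(5 - 1))/2 = 8 + (4/4)/2 = 8 + (4*(¼))/2 = 8 + (½)*1 = 8 + ½ = 17/2 ≈ 8.5000)
M(b) = -25/2 (M(b) = -4 - 1*17/2 = -4 - 17/2 = -25/2)
-4 - 3*M(1) = -4 - 3*(-25/2) = -4 + 75/2 = 67/2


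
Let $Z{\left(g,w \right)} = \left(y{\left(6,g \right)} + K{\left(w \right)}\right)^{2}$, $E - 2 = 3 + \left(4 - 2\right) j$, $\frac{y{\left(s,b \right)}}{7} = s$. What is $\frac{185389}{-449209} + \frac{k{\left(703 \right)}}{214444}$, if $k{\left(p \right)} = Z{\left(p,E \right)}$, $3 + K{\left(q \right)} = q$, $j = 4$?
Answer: $- \frac{9635224395}{24082543699} \approx -0.40009$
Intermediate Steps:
$y{\left(s,b \right)} = 7 s$
$E = 13$ ($E = 2 + \left(3 + \left(4 - 2\right) 4\right) = 2 + \left(3 + 2 \cdot 4\right) = 2 + \left(3 + 8\right) = 2 + 11 = 13$)
$K{\left(q \right)} = -3 + q$
$Z{\left(g,w \right)} = \left(39 + w\right)^{2}$ ($Z{\left(g,w \right)} = \left(7 \cdot 6 + \left(-3 + w\right)\right)^{2} = \left(42 + \left(-3 + w\right)\right)^{2} = \left(39 + w\right)^{2}$)
$k{\left(p \right)} = 2704$ ($k{\left(p \right)} = \left(39 + 13\right)^{2} = 52^{2} = 2704$)
$\frac{185389}{-449209} + \frac{k{\left(703 \right)}}{214444} = \frac{185389}{-449209} + \frac{2704}{214444} = 185389 \left(- \frac{1}{449209}\right) + 2704 \cdot \frac{1}{214444} = - \frac{185389}{449209} + \frac{676}{53611} = - \frac{9635224395}{24082543699}$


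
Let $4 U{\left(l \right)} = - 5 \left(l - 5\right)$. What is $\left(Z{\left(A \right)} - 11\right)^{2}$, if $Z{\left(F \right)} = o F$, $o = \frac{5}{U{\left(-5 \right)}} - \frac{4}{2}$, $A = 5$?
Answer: $361$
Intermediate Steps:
$U{\left(l \right)} = \frac{25}{4} - \frac{5 l}{4}$ ($U{\left(l \right)} = \frac{\left(-5\right) \left(l - 5\right)}{4} = \frac{\left(-5\right) \left(-5 + l\right)}{4} = \frac{25 - 5 l}{4} = \frac{25}{4} - \frac{5 l}{4}$)
$o = - \frac{8}{5}$ ($o = \frac{5}{\frac{25}{4} - - \frac{25}{4}} - \frac{4}{2} = \frac{5}{\frac{25}{4} + \frac{25}{4}} - 2 = \frac{5}{\frac{25}{2}} - 2 = 5 \cdot \frac{2}{25} - 2 = \frac{2}{5} - 2 = - \frac{8}{5} \approx -1.6$)
$Z{\left(F \right)} = - \frac{8 F}{5}$
$\left(Z{\left(A \right)} - 11\right)^{2} = \left(\left(- \frac{8}{5}\right) 5 - 11\right)^{2} = \left(-8 - 11\right)^{2} = \left(-19\right)^{2} = 361$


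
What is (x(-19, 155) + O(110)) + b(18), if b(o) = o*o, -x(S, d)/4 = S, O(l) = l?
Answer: 510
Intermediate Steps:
x(S, d) = -4*S
b(o) = o²
(x(-19, 155) + O(110)) + b(18) = (-4*(-19) + 110) + 18² = (76 + 110) + 324 = 186 + 324 = 510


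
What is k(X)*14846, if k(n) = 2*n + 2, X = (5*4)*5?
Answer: 2998892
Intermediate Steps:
X = 100 (X = 20*5 = 100)
k(n) = 2 + 2*n
k(X)*14846 = (2 + 2*100)*14846 = (2 + 200)*14846 = 202*14846 = 2998892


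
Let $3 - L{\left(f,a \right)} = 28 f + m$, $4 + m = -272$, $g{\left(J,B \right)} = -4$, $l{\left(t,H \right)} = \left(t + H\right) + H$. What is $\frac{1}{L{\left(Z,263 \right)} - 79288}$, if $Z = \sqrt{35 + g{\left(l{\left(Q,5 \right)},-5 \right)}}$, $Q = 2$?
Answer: $- \frac{11287}{891771111} + \frac{4 \sqrt{31}}{891771111} \approx -1.2632 \cdot 10^{-5}$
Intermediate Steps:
$l{\left(t,H \right)} = t + 2 H$ ($l{\left(t,H \right)} = \left(H + t\right) + H = t + 2 H$)
$m = -276$ ($m = -4 - 272 = -276$)
$Z = \sqrt{31}$ ($Z = \sqrt{35 - 4} = \sqrt{31} \approx 5.5678$)
$L{\left(f,a \right)} = 279 - 28 f$ ($L{\left(f,a \right)} = 3 - \left(28 f - 276\right) = 3 - \left(-276 + 28 f\right) = 279 - 28 f$)
$\frac{1}{L{\left(Z,263 \right)} - 79288} = \frac{1}{\left(279 - 28 \sqrt{31}\right) - 79288} = \frac{1}{-79009 - 28 \sqrt{31}}$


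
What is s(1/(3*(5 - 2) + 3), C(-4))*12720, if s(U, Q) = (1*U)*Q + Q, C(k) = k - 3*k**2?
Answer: -716560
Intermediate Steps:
s(U, Q) = Q + Q*U (s(U, Q) = U*Q + Q = Q*U + Q = Q + Q*U)
s(1/(3*(5 - 2) + 3), C(-4))*12720 = ((-4*(1 - 3*(-4)))*(1 + 1/(3*(5 - 2) + 3)))*12720 = ((-4*(1 + 12))*(1 + 1/(3*3 + 3)))*12720 = ((-4*13)*(1 + 1/(9 + 3)))*12720 = -52*(1 + 1/12)*12720 = -52*13/12*12720 = -169/3*12720 = -716560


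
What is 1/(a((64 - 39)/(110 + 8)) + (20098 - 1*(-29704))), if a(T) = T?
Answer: 118/5876661 ≈ 2.0079e-5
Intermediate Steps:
1/(a((64 - 39)/(110 + 8)) + (20098 - 1*(-29704))) = 1/((64 - 39)/(110 + 8) + (20098 - 1*(-29704))) = 1/(25/118 + (20098 + 29704)) = 1/(25*(1/118) + 49802) = 1/(25/118 + 49802) = 1/(5876661/118) = 118/5876661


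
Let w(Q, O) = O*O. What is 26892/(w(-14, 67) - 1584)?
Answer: 324/35 ≈ 9.2571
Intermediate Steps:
w(Q, O) = O²
26892/(w(-14, 67) - 1584) = 26892/(67² - 1584) = 26892/(4489 - 1584) = 26892/2905 = 26892*(1/2905) = 324/35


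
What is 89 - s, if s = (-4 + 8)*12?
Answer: 41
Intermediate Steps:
s = 48 (s = 4*12 = 48)
89 - s = 89 - 1*48 = 89 - 48 = 41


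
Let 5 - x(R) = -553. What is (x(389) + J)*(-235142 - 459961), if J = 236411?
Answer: -164717862807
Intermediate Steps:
x(R) = 558 (x(R) = 5 - 1*(-553) = 5 + 553 = 558)
(x(389) + J)*(-235142 - 459961) = (558 + 236411)*(-235142 - 459961) = 236969*(-695103) = -164717862807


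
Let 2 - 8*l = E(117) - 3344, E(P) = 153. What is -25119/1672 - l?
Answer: -86557/209 ≈ -414.15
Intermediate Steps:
l = 3193/8 (l = 1/4 - (153 - 3344)/8 = 1/4 - 1/8*(-3191) = 1/4 + 3191/8 = 3193/8 ≈ 399.13)
-25119/1672 - l = -25119/1672 - 1*3193/8 = -25119*1/1672 - 3193/8 = -25119/1672 - 3193/8 = -86557/209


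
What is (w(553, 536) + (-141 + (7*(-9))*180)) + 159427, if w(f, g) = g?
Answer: 148482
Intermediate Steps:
(w(553, 536) + (-141 + (7*(-9))*180)) + 159427 = (536 + (-141 + (7*(-9))*180)) + 159427 = (536 + (-141 - 63*180)) + 159427 = (536 + (-141 - 11340)) + 159427 = (536 - 11481) + 159427 = -10945 + 159427 = 148482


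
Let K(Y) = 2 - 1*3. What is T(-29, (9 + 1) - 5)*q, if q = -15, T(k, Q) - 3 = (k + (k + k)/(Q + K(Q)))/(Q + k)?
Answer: -1155/16 ≈ -72.188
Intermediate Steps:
K(Y) = -1 (K(Y) = 2 - 3 = -1)
T(k, Q) = 3 + (k + 2*k/(-1 + Q))/(Q + k) (T(k, Q) = 3 + (k + (k + k)/(Q - 1))/(Q + k) = 3 + (k + (2*k)/(-1 + Q))/(Q + k) = 3 + (k + 2*k/(-1 + Q))/(Q + k))
T(-29, (9 + 1) - 5)*q = ((-3*((9 + 1) - 5) - 2*(-29) + 3*((9 + 1) - 5)² + 4*((9 + 1) - 5)*(-29))/(((9 + 1) - 5)² - ((9 + 1) - 5) - 1*(-29) + ((9 + 1) - 5)*(-29)))*(-15) = ((-3*(10 - 5) + 58 + 3*(10 - 5)² + 4*(10 - 5)*(-29))/((10 - 5)² - (10 - 5) + 29 + (10 - 5)*(-29)))*(-15) = ((-3*5 + 58 + 3*5² + 4*5*(-29))/(5² - 1*5 + 29 + 5*(-29)))*(-15) = ((-15 + 58 + 3*25 - 580)/(25 - 5 + 29 - 145))*(-15) = ((-15 + 58 + 75 - 580)/(-96))*(-15) = -1/96*(-462)*(-15) = (77/16)*(-15) = -1155/16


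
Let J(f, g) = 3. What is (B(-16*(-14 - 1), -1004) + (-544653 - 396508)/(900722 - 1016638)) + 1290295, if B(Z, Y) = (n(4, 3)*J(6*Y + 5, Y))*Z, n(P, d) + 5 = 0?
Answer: 149149478781/115916 ≈ 1.2867e+6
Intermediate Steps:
n(P, d) = -5 (n(P, d) = -5 + 0 = -5)
B(Z, Y) = -15*Z (B(Z, Y) = (-5*3)*Z = -15*Z)
(B(-16*(-14 - 1), -1004) + (-544653 - 396508)/(900722 - 1016638)) + 1290295 = (-(-240)*(-14 - 1) + (-544653 - 396508)/(900722 - 1016638)) + 1290295 = (-(-240)*(-15) - 941161/(-115916)) + 1290295 = (-15*240 - 941161*(-1/115916)) + 1290295 = (-3600 + 941161/115916) + 1290295 = -416356439/115916 + 1290295 = 149149478781/115916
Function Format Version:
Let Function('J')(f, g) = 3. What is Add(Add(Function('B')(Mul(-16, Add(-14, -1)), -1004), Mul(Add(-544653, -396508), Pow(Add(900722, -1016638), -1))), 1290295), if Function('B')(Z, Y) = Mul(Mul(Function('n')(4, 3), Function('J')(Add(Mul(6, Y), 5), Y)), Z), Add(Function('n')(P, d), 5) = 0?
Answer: Rational(149149478781, 115916) ≈ 1.2867e+6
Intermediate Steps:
Function('n')(P, d) = -5 (Function('n')(P, d) = Add(-5, 0) = -5)
Function('B')(Z, Y) = Mul(-15, Z) (Function('B')(Z, Y) = Mul(Mul(-5, 3), Z) = Mul(-15, Z))
Add(Add(Function('B')(Mul(-16, Add(-14, -1)), -1004), Mul(Add(-544653, -396508), Pow(Add(900722, -1016638), -1))), 1290295) = Add(Add(Mul(-15, Mul(-16, Add(-14, -1))), Mul(Add(-544653, -396508), Pow(Add(900722, -1016638), -1))), 1290295) = Add(Add(Mul(-15, Mul(-16, -15)), Mul(-941161, Pow(-115916, -1))), 1290295) = Add(Add(Mul(-15, 240), Mul(-941161, Rational(-1, 115916))), 1290295) = Add(Add(-3600, Rational(941161, 115916)), 1290295) = Add(Rational(-416356439, 115916), 1290295) = Rational(149149478781, 115916)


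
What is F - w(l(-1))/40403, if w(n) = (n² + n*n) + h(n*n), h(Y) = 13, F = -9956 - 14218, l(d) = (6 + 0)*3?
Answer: -976702783/40403 ≈ -24174.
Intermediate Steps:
l(d) = 18 (l(d) = 6*3 = 18)
F = -24174
w(n) = 13 + 2*n² (w(n) = (n² + n*n) + 13 = (n² + n²) + 13 = 2*n² + 13 = 13 + 2*n²)
F - w(l(-1))/40403 = -24174 - (13 + 2*18²)/40403 = -24174 - (13 + 2*324)/40403 = -24174 - (13 + 648)/40403 = -24174 - 661/40403 = -976702783/40403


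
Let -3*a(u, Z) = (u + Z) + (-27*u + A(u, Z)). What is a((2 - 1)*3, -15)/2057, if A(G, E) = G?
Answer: 30/2057 ≈ 0.014584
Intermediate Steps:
a(u, Z) = -Z/3 + 25*u/3 (a(u, Z) = -((u + Z) + (-27*u + u))/3 = -((Z + u) - 26*u)/3 = -(Z - 25*u)/3 = -Z/3 + 25*u/3)
a((2 - 1)*3, -15)/2057 = (-1/3*(-15) + 25*((2 - 1)*3)/3)/2057 = (5 + 25*(1*3)/3)*(1/2057) = (5 + (25/3)*3)*(1/2057) = (5 + 25)*(1/2057) = 30*(1/2057) = 30/2057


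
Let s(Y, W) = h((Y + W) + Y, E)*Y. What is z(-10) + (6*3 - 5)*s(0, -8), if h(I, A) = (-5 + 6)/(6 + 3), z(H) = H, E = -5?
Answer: -10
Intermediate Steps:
h(I, A) = ⅑ (h(I, A) = 1/9 = 1*(⅑) = ⅑)
s(Y, W) = Y/9
z(-10) + (6*3 - 5)*s(0, -8) = -10 + (6*3 - 5)*((⅑)*0) = -10 + (18 - 5)*0 = -10 + 13*0 = -10 + 0 = -10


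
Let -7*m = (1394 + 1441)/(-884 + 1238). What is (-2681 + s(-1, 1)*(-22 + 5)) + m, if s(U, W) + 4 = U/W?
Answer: -306463/118 ≈ -2597.1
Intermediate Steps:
s(U, W) = -4 + U/W
m = -135/118 (m = -(1394 + 1441)/(7*(-884 + 1238)) = -405/354 = -⅐*945/118 = -135/118 ≈ -1.1441)
(-2681 + s(-1, 1)*(-22 + 5)) + m = (-2681 + (-4 - 1/1)*(-22 + 5)) - 135/118 = (-2681 + (-4 - 1*1)*(-17)) - 135/118 = (-2681 + (-4 - 1)*(-17)) - 135/118 = (-2681 - 5*(-17)) - 135/118 = (-2681 + 85) - 135/118 = -2596 - 135/118 = -306463/118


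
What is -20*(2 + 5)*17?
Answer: -2380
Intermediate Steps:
-20*(2 + 5)*17 = -20*7*17 = -140*17 = -2380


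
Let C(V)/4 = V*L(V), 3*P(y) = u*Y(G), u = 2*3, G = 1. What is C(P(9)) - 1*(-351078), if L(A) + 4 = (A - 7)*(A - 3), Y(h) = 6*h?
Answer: 353046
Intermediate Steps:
u = 6
L(A) = -4 + (-7 + A)*(-3 + A) (L(A) = -4 + (A - 7)*(A - 3) = -4 + (-7 + A)*(-3 + A))
P(y) = 12 (P(y) = (6*(6*1))/3 = (6*6)/3 = (⅓)*36 = 12)
C(V) = 4*V*(17 + V² - 10*V) (C(V) = 4*(V*(17 + V² - 10*V)) = 4*V*(17 + V² - 10*V))
C(P(9)) - 1*(-351078) = 4*12*(17 + 12² - 10*12) - 1*(-351078) = 4*12*(17 + 144 - 120) + 351078 = 4*12*41 + 351078 = 1968 + 351078 = 353046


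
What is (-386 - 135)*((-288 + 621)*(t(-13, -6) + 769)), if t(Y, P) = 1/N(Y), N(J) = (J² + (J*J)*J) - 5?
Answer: -271234792368/2033 ≈ -1.3342e+8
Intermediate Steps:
N(J) = -5 + J² + J³ (N(J) = (J² + J²*J) - 5 = (J² + J³) - 5 = -5 + J² + J³)
t(Y, P) = 1/(-5 + Y² + Y³)
(-386 - 135)*((-288 + 621)*(t(-13, -6) + 769)) = (-386 - 135)*((-288 + 621)*(1/(-5 + (-13)² + (-13)³) + 769)) = -173493*(1/(-5 + 169 - 2197) + 769) = -173493*(1/(-2033) + 769) = -173493*(-1/2033 + 769) = -173493*1563376/2033 = -521*520604208/2033 = -271234792368/2033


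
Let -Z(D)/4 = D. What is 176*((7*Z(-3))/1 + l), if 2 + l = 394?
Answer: 83776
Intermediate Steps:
Z(D) = -4*D
l = 392 (l = -2 + 394 = 392)
176*((7*Z(-3))/1 + l) = 176*((7*(-4*(-3)))/1 + 392) = 176*((7*12)*1 + 392) = 176*(84*1 + 392) = 176*(84 + 392) = 176*476 = 83776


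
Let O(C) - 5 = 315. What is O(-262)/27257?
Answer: 320/27257 ≈ 0.011740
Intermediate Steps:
O(C) = 320 (O(C) = 5 + 315 = 320)
O(-262)/27257 = 320/27257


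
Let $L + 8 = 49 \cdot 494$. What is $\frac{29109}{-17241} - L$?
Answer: $- \frac{139075609}{5747} \approx -24200.0$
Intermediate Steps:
$L = 24198$ ($L = -8 + 49 \cdot 494 = -8 + 24206 = 24198$)
$\frac{29109}{-17241} - L = \frac{29109}{-17241} - 24198 = 29109 \left(- \frac{1}{17241}\right) - 24198 = - \frac{9703}{5747} - 24198 = - \frac{139075609}{5747}$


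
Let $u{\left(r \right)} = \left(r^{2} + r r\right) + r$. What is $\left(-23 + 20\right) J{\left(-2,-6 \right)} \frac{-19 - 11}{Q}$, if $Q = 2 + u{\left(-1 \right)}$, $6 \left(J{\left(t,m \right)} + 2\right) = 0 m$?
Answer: $-60$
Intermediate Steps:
$u{\left(r \right)} = r + 2 r^{2}$ ($u{\left(r \right)} = \left(r^{2} + r^{2}\right) + r = 2 r^{2} + r = r + 2 r^{2}$)
$J{\left(t,m \right)} = -2$ ($J{\left(t,m \right)} = -2 + \frac{0 m}{6} = -2 + \frac{1}{6} \cdot 0 = -2 + 0 = -2$)
$Q = 3$ ($Q = 2 - \left(1 + 2 \left(-1\right)\right) = 2 - \left(1 - 2\right) = 2 - -1 = 2 + 1 = 3$)
$\left(-23 + 20\right) J{\left(-2,-6 \right)} \frac{-19 - 11}{Q} = \left(-23 + 20\right) \left(-2\right) \frac{-19 - 11}{3} = \left(-3\right) \left(-2\right) \left(\left(-30\right) \frac{1}{3}\right) = 6 \left(-10\right) = -60$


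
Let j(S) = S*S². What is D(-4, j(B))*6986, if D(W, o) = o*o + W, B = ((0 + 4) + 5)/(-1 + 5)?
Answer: 1799094101/2048 ≈ 8.7846e+5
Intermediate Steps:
B = 9/4 (B = (4 + 5)/4 = 9*(¼) = 9/4 ≈ 2.2500)
j(S) = S³
D(W, o) = W + o² (D(W, o) = o² + W = W + o²)
D(-4, j(B))*6986 = (-4 + ((9/4)³)²)*6986 = (-4 + (729/64)²)*6986 = (-4 + 531441/4096)*6986 = (515057/4096)*6986 = 1799094101/2048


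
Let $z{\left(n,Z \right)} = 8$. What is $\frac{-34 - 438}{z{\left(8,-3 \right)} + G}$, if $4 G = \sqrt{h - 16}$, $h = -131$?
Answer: $- \frac{60416}{1171} + \frac{13216 i \sqrt{3}}{1171} \approx -51.594 + 19.548 i$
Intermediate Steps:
$G = \frac{7 i \sqrt{3}}{4}$ ($G = \frac{\sqrt{-131 - 16}}{4} = \frac{\sqrt{-147}}{4} = \frac{7 i \sqrt{3}}{4} \approx 3.0311 i$)
$\frac{-34 - 438}{z{\left(8,-3 \right)} + G} = \frac{-34 - 438}{8 + \frac{7 i \sqrt{3}}{4}} = - \frac{472}{8 + \frac{7 i \sqrt{3}}{4}}$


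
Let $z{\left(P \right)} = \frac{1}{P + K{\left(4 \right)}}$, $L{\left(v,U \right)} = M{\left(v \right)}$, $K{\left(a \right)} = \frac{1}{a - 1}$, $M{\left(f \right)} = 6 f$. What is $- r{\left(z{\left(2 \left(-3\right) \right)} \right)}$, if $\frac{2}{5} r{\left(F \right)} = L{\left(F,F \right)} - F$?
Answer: $\frac{75}{34} \approx 2.2059$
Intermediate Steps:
$K{\left(a \right)} = \frac{1}{-1 + a}$
$L{\left(v,U \right)} = 6 v$
$z{\left(P \right)} = \frac{1}{\frac{1}{3} + P}$ ($z{\left(P \right)} = \frac{1}{P + \frac{1}{-1 + 4}} = \frac{1}{P + \frac{1}{3}} = \frac{1}{\frac{1}{3} + P}$)
$r{\left(F \right)} = \frac{25 F}{2}$ ($r{\left(F \right)} = \frac{5 \left(6 F - F\right)}{2} = \frac{5 \cdot 5 F}{2} = \frac{25 F}{2}$)
$- r{\left(z{\left(2 \left(-3\right) \right)} \right)} = - \frac{25 \frac{3}{1 + 3 \cdot 2 \left(-3\right)}}{2} = - \frac{25 \frac{3}{1 + 3 \left(-6\right)}}{2} = - \frac{25 \frac{3}{1 - 18}}{2} = - \frac{25 \frac{3}{-17}}{2} = - \frac{25 \cdot 3 \left(- \frac{1}{17}\right)}{2} = - \frac{25 \left(-3\right)}{2 \cdot 17} = \left(-1\right) \left(- \frac{75}{34}\right) = \frac{75}{34}$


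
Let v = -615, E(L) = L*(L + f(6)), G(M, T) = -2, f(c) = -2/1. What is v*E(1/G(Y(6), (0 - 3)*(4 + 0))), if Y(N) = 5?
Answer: -3075/4 ≈ -768.75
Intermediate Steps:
f(c) = -2 (f(c) = -2*1 = -2)
E(L) = L*(-2 + L) (E(L) = L*(L - 2) = L*(-2 + L))
v*E(1/G(Y(6), (0 - 3)*(4 + 0))) = -615*(-2 + 1/(-2))/(-2) = -(-615)*(-2 - 1/2)/2 = -(-615)*(-5)/(2*2) = -615*5/4 = -3075/4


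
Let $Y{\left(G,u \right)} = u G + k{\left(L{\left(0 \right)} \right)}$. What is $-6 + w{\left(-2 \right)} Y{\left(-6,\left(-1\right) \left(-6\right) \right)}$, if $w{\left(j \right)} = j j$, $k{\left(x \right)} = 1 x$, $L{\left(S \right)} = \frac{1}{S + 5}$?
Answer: $- \frac{746}{5} \approx -149.2$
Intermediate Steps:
$L{\left(S \right)} = \frac{1}{5 + S}$
$k{\left(x \right)} = x$
$Y{\left(G,u \right)} = \frac{1}{5} + G u$ ($Y{\left(G,u \right)} = u G + \frac{1}{5 + 0} = G u + \frac{1}{5} = \frac{1}{5} + G u$)
$w{\left(j \right)} = j^{2}$
$-6 + w{\left(-2 \right)} Y{\left(-6,\left(-1\right) \left(-6\right) \right)} = -6 + \left(-2\right)^{2} \left(\frac{1}{5} - 6 \left(\left(-1\right) \left(-6\right)\right)\right) = -6 + 4 \left(\frac{1}{5} - 36\right) = -6 + 4 \left(- \frac{179}{5}\right) = -6 - \frac{716}{5} = - \frac{746}{5}$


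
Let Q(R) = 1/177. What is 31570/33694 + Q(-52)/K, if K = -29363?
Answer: 82038590188/87558087597 ≈ 0.93696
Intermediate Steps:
Q(R) = 1/177
31570/33694 + Q(-52)/K = 31570/33694 + (1/177)/(-29363) = 31570*(1/33694) + (1/177)*(-1/29363) = 15785/16847 - 1/5197251 = 82038590188/87558087597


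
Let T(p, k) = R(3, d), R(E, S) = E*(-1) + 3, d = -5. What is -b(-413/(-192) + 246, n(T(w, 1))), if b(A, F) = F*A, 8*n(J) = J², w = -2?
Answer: 0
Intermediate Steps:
R(E, S) = 3 - E (R(E, S) = -E + 3 = 3 - E)
T(p, k) = 0 (T(p, k) = 3 - 1*3 = 3 - 3 = 0)
n(J) = J²/8
b(A, F) = A*F
-b(-413/(-192) + 246, n(T(w, 1))) = -(-413/(-192) + 246)*(⅛)*0² = -(-413*(-1/192) + 246)*(⅛)*0 = -(413/192 + 246)*0 = -47645*0/192 = -1*0 = 0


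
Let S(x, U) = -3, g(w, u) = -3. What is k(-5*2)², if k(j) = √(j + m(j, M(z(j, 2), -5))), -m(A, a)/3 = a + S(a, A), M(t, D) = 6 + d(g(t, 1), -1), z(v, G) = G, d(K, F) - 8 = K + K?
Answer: -25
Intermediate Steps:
d(K, F) = 8 + 2*K (d(K, F) = 8 + (K + K) = 8 + 2*K)
M(t, D) = 8 (M(t, D) = 6 + (8 + 2*(-3)) = 6 + (8 - 6) = 6 + 2 = 8)
m(A, a) = 9 - 3*a (m(A, a) = -3*(a - 3) = -3*(-3 + a) = 9 - 3*a)
k(j) = √(-15 + j) (k(j) = √(j + (9 - 3*8)) = √(j + (9 - 24)) = √(j - 15) = √(-15 + j))
k(-5*2)² = (√(-15 - 5*2))² = (√(-15 - 10))² = (√(-25))² = (5*I)² = -25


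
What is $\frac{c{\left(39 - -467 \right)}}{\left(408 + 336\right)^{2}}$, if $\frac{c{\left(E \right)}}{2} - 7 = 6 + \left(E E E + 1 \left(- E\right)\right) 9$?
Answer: $\frac{1165983403}{276768} \approx 4212.9$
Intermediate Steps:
$c{\left(E \right)} = 26 - 18 E + 18 E^{3}$ ($c{\left(E \right)} = 14 + 2 \left(6 + \left(E E E + 1 \left(- E\right)\right) 9\right) = 14 + 2 \left(6 + \left(E^{2} E - E\right) 9\right) = 14 + 2 \left(6 + \left(E^{3} - E\right) 9\right) = 14 + 2 \left(6 + \left(- 9 E + 9 E^{3}\right)\right) = 14 + 2 \left(6 - 9 E + 9 E^{3}\right) = 14 + \left(12 - 18 E + 18 E^{3}\right) = 26 - 18 E + 18 E^{3}$)
$\frac{c{\left(39 - -467 \right)}}{\left(408 + 336\right)^{2}} = \frac{26 - 18 \left(39 - -467\right) + 18 \left(39 - -467\right)^{3}}{\left(408 + 336\right)^{2}} = \frac{26 - 18 \left(39 + 467\right) + 18 \left(39 + 467\right)^{3}}{744^{2}} = \frac{26 - 9108 + 18 \cdot 506^{3}}{553536} = \left(26 - 9108 + 18 \cdot 129554216\right) \frac{1}{553536} = \left(26 - 9108 + 2331975888\right) \frac{1}{553536} = 2331966806 \cdot \frac{1}{553536} = \frac{1165983403}{276768}$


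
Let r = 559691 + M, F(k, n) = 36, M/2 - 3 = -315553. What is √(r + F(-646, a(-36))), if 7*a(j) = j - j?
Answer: I*√71373 ≈ 267.16*I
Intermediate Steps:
M = -631100 (M = 6 + 2*(-315553) = 6 - 631106 = -631100)
a(j) = 0 (a(j) = (j - j)/7 = (⅐)*0 = 0)
r = -71409 (r = 559691 - 631100 = -71409)
√(r + F(-646, a(-36))) = √(-71409 + 36) = √(-71373) = I*√71373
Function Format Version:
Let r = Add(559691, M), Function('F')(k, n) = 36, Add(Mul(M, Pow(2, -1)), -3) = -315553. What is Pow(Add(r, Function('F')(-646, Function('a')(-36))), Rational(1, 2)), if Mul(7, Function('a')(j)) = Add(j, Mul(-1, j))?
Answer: Mul(I, Pow(71373, Rational(1, 2))) ≈ Mul(267.16, I)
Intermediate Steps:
M = -631100 (M = Add(6, Mul(2, -315553)) = Add(6, -631106) = -631100)
Function('a')(j) = 0 (Function('a')(j) = Mul(Rational(1, 7), Add(j, Mul(-1, j))) = Mul(Rational(1, 7), 0) = 0)
r = -71409 (r = Add(559691, -631100) = -71409)
Pow(Add(r, Function('F')(-646, Function('a')(-36))), Rational(1, 2)) = Pow(Add(-71409, 36), Rational(1, 2)) = Pow(-71373, Rational(1, 2)) = Mul(I, Pow(71373, Rational(1, 2)))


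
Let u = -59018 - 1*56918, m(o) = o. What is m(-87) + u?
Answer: -116023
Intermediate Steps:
u = -115936 (u = -59018 - 56918 = -115936)
m(-87) + u = -87 - 115936 = -116023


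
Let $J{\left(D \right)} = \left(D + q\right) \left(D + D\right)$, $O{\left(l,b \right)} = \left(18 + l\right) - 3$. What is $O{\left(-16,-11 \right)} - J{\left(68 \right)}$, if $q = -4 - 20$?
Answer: $-5985$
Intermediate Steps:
$O{\left(l,b \right)} = 15 + l$
$q = -24$
$J{\left(D \right)} = 2 D \left(-24 + D\right)$ ($J{\left(D \right)} = \left(D - 24\right) \left(D + D\right) = \left(-24 + D\right) 2 D = 2 D \left(-24 + D\right)$)
$O{\left(-16,-11 \right)} - J{\left(68 \right)} = \left(15 - 16\right) - 2 \cdot 68 \left(-24 + 68\right) = -1 - 2 \cdot 68 \cdot 44 = -1 - 5984 = -5985$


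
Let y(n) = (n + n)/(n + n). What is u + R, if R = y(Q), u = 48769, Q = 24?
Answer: 48770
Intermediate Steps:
y(n) = 1 (y(n) = (2*n)/((2*n)) = (2*n)*(1/(2*n)) = 1)
R = 1
u + R = 48769 + 1 = 48770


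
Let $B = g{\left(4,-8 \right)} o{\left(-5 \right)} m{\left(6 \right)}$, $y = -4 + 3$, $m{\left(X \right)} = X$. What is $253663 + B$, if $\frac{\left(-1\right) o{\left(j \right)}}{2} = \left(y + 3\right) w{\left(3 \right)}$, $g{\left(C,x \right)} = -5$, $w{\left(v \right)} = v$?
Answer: $254023$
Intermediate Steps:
$y = -1$
$o{\left(j \right)} = -12$ ($o{\left(j \right)} = - 2 \left(-1 + 3\right) 3 = - 2 \cdot 2 \cdot 3 = \left(-2\right) 6 = -12$)
$B = 360$ ($B = \left(-5\right) \left(-12\right) 6 = 60 \cdot 6 = 360$)
$253663 + B = 253663 + 360 = 254023$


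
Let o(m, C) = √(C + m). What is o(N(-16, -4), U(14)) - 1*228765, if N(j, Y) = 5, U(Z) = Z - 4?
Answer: -228765 + √15 ≈ -2.2876e+5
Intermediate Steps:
U(Z) = -4 + Z
o(N(-16, -4), U(14)) - 1*228765 = √((-4 + 14) + 5) - 1*228765 = √(10 + 5) - 228765 = √15 - 228765 = -228765 + √15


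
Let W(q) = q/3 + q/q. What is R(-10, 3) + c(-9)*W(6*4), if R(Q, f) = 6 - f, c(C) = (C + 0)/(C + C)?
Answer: 15/2 ≈ 7.5000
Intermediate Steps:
c(C) = ½ (c(C) = C/((2*C)) = C*(1/(2*C)) = ½)
W(q) = 1 + q/3 (W(q) = q*(⅓) + 1 = q/3 + 1 = 1 + q/3)
R(-10, 3) + c(-9)*W(6*4) = (6 - 1*3) + (1 + (6*4)/3)/2 = (6 - 3) + (1 + (⅓)*24)/2 = 3 + (1 + 8)/2 = 3 + (½)*9 = 3 + 9/2 = 15/2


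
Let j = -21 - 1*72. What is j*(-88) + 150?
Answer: 8334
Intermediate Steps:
j = -93 (j = -21 - 72 = -93)
j*(-88) + 150 = -93*(-88) + 150 = 8184 + 150 = 8334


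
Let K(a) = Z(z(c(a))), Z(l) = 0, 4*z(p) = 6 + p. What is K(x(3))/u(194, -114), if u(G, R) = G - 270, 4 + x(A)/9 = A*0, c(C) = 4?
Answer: 0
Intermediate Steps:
x(A) = -36 (x(A) = -36 + 9*(A*0) = -36 + 9*0 = -36 + 0 = -36)
z(p) = 3/2 + p/4 (z(p) = (6 + p)/4 = 3/2 + p/4)
u(G, R) = -270 + G
K(a) = 0
K(x(3))/u(194, -114) = 0/(-270 + 194) = 0/(-76) = 0*(-1/76) = 0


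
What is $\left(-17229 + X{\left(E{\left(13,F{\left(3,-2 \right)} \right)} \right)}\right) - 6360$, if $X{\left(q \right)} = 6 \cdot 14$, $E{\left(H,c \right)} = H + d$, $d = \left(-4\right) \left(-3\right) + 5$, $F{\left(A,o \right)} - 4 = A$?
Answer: $-23505$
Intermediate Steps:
$F{\left(A,o \right)} = 4 + A$
$d = 17$ ($d = 12 + 5 = 17$)
$E{\left(H,c \right)} = 17 + H$ ($E{\left(H,c \right)} = H + 17 = 17 + H$)
$X{\left(q \right)} = 84$
$\left(-17229 + X{\left(E{\left(13,F{\left(3,-2 \right)} \right)} \right)}\right) - 6360 = \left(-17229 + 84\right) - 6360 = -17145 - 6360 = -23505$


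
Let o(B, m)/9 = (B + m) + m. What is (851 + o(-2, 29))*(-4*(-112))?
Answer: 607040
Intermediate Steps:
o(B, m) = 9*B + 18*m (o(B, m) = 9*((B + m) + m) = 9*(B + 2*m) = 9*B + 18*m)
(851 + o(-2, 29))*(-4*(-112)) = (851 + (9*(-2) + 18*29))*(-4*(-112)) = (851 + (-18 + 522))*448 = (851 + 504)*448 = 1355*448 = 607040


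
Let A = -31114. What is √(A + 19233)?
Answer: 109*I ≈ 109.0*I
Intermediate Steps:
√(A + 19233) = √(-31114 + 19233) = √(-11881) = 109*I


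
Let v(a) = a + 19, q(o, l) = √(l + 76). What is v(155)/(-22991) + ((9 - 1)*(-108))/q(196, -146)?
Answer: -174/22991 + 432*I*√70/35 ≈ -0.0075682 + 103.27*I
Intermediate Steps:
q(o, l) = √(76 + l)
v(a) = 19 + a
v(155)/(-22991) + ((9 - 1)*(-108))/q(196, -146) = (19 + 155)/(-22991) + ((9 - 1)*(-108))/(√(76 - 146)) = 174*(-1/22991) + (8*(-108))/(√(-70)) = -174/22991 - 864*(-I*√70/70) = -174/22991 - (-432)*I*√70/35 = -174/22991 + 432*I*√70/35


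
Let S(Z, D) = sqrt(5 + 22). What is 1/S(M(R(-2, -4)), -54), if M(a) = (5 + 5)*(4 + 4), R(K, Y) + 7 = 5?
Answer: sqrt(3)/9 ≈ 0.19245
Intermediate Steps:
R(K, Y) = -2 (R(K, Y) = -7 + 5 = -2)
M(a) = 80 (M(a) = 10*8 = 80)
S(Z, D) = 3*sqrt(3) (S(Z, D) = sqrt(27) = 3*sqrt(3))
1/S(M(R(-2, -4)), -54) = 1/(3*sqrt(3)) = sqrt(3)/9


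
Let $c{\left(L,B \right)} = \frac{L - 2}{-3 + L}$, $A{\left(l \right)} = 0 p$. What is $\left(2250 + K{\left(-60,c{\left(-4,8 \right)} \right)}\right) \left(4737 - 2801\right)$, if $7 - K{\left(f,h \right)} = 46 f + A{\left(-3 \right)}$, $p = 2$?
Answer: $9712912$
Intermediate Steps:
$A{\left(l \right)} = 0$ ($A{\left(l \right)} = 0 \cdot 2 = 0$)
$c{\left(L,B \right)} = \frac{-2 + L}{-3 + L}$
$K{\left(f,h \right)} = 7 - 46 f$ ($K{\left(f,h \right)} = 7 - \left(46 f + 0\right) = 7 - 46 f$)
$\left(2250 + K{\left(-60,c{\left(-4,8 \right)} \right)}\right) \left(4737 - 2801\right) = \left(2250 + \left(7 - -2760\right)\right) \left(4737 - 2801\right) = \left(2250 + \left(7 + 2760\right)\right) 1936 = \left(2250 + 2767\right) 1936 = 5017 \cdot 1936 = 9712912$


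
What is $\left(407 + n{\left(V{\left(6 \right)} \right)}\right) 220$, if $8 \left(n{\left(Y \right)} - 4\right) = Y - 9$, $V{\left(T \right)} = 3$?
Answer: $90255$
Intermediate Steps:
$n{\left(Y \right)} = \frac{23}{8} + \frac{Y}{8}$ ($n{\left(Y \right)} = 4 + \frac{Y - 9}{8} = 4 + \frac{-9 + Y}{8} = 4 + \left(- \frac{9}{8} + \frac{Y}{8}\right) = \frac{23}{8} + \frac{Y}{8}$)
$\left(407 + n{\left(V{\left(6 \right)} \right)}\right) 220 = \left(407 + \left(\frac{23}{8} + \frac{1}{8} \cdot 3\right)\right) 220 = \left(407 + \left(\frac{23}{8} + \frac{3}{8}\right)\right) 220 = \left(407 + \frac{13}{4}\right) 220 = \frac{1641}{4} \cdot 220 = 90255$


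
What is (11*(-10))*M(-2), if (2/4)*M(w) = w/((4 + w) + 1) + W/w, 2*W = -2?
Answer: 110/3 ≈ 36.667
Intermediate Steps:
W = -1 (W = (1/2)*(-2) = -1)
M(w) = -2/w + 2*w/(5 + w) (M(w) = 2*(w/((4 + w) + 1) - 1/w) = 2*(w/(5 + w) - 1/w) = 2*(-1/w + w/(5 + w)) = -2/w + 2*w/(5 + w))
(11*(-10))*M(-2) = (11*(-10))*(2*(-5 + (-2)**2 - 1*(-2))/(-2*(5 - 2))) = -220*(-1)*(-5 + 4 + 2)/(2*3) = -220*(-1)/(2*3) = -110*(-1/3) = 110/3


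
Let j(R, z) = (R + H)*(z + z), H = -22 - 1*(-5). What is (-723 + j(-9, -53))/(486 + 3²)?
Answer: 2033/495 ≈ 4.1071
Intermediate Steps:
H = -17 (H = -22 + 5 = -17)
j(R, z) = 2*z*(-17 + R) (j(R, z) = (R - 17)*(z + z) = (-17 + R)*(2*z) = 2*z*(-17 + R))
(-723 + j(-9, -53))/(486 + 3²) = (-723 + 2*(-53)*(-17 - 9))/(486 + 3²) = (-723 + 2*(-53)*(-26))/(486 + 9) = (-723 + 2756)/495 = 2033*(1/495) = 2033/495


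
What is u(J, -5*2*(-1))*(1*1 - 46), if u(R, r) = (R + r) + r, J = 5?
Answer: -1125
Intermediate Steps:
u(R, r) = R + 2*r
u(J, -5*2*(-1))*(1*1 - 46) = (5 + 2*(-5*2*(-1)))*(1*1 - 46) = (5 + 2*(-10*(-1)))*(1 - 46) = (5 + 2*10)*(-45) = (5 + 20)*(-45) = 25*(-45) = -1125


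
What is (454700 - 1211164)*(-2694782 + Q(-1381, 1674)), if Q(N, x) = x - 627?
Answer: 2037713553040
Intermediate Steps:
Q(N, x) = -627 + x
(454700 - 1211164)*(-2694782 + Q(-1381, 1674)) = (454700 - 1211164)*(-2694782 + (-627 + 1674)) = -756464*(-2694782 + 1047) = -756464*(-2693735) = 2037713553040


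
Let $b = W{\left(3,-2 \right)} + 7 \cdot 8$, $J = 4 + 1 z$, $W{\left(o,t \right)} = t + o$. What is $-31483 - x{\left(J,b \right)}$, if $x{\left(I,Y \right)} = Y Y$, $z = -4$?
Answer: $-34732$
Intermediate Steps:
$W{\left(o,t \right)} = o + t$
$J = 0$ ($J = 4 + 1 \left(-4\right) = 4 - 4 = 0$)
$b = 57$ ($b = \left(3 - 2\right) + 7 \cdot 8 = 1 + 56 = 57$)
$x{\left(I,Y \right)} = Y^{2}$
$-31483 - x{\left(J,b \right)} = -31483 - 57^{2} = -31483 - 3249 = -34732$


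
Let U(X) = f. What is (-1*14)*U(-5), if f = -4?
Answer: 56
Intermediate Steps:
U(X) = -4
(-1*14)*U(-5) = -1*14*(-4) = -14*(-4) = 56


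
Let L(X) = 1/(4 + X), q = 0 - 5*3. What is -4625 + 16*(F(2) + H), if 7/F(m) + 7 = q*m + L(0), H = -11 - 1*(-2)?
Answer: -100213/21 ≈ -4772.0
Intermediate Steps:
q = -15 (q = 0 - 15 = -15)
H = -9 (H = -11 + 2 = -9)
F(m) = 7/(-27/4 - 15*m) (F(m) = 7/(-7 + (-15*m + 1/(4 + 0))) = 7/(-7 + (-15*m + 1/4)) = 7/(-7 + (1/4 - 15*m)) = 7/(-27/4 - 15*m))
-4625 + 16*(F(2) + H) = -4625 + 16*(28/(3*(-9 - 20*2)) - 9) = -4625 + 16*(28/(3*(-9 - 40)) - 9) = -4625 + 16*((28/3)/(-49) - 9) = -4625 + 16*((28/3)*(-1/49) - 9) = -4625 + 16*(-4/21 - 9) = -4625 + 16*(-193/21) = -4625 - 3088/21 = -100213/21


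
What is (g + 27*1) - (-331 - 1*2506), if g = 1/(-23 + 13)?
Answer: 28639/10 ≈ 2863.9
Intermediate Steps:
g = -1/10 (g = 1/(-10) = -1/10 ≈ -0.10000)
(g + 27*1) - (-331 - 1*2506) = (-1/10 + 27*1) - (-331 - 1*2506) = (-1/10 + 27) - (-331 - 2506) = 269/10 - 1*(-2837) = 269/10 + 2837 = 28639/10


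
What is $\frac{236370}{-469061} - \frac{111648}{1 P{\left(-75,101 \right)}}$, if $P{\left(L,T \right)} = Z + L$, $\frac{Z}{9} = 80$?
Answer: $- \frac{17507393726}{100848115} \approx -173.6$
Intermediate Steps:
$Z = 720$ ($Z = 9 \cdot 80 = 720$)
$P{\left(L,T \right)} = 720 + L$
$\frac{236370}{-469061} - \frac{111648}{1 P{\left(-75,101 \right)}} = \frac{236370}{-469061} - \frac{111648}{1 \left(720 - 75\right)} = 236370 \left(- \frac{1}{469061}\right) - \frac{111648}{1 \cdot 645} = - \frac{236370}{469061} - \frac{111648}{645} = - \frac{236370}{469061} - \frac{37216}{215} = - \frac{17507393726}{100848115}$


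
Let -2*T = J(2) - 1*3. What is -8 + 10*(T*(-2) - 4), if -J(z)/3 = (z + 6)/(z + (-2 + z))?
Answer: -198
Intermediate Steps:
J(z) = -3*(6 + z)/(-2 + 2*z) (J(z) = -3*(z + 6)/(z + (-2 + z)) = -3*(6 + z)/(-2 + 2*z))
T = 15/2 (T = -(3*(-6 - 1*2)/(2*(-1 + 2)) - 1*3)/2 = -((3/2)*(-6 - 2)/1 - 3)/2 = -((3/2)*1*(-8) - 3)/2 = -(-12 - 3)/2 = -½*(-15) = 15/2 ≈ 7.5000)
-8 + 10*(T*(-2) - 4) = -8 + 10*((15/2)*(-2) - 4) = -8 + 10*(-15 - 4) = -8 + 10*(-19) = -8 - 190 = -198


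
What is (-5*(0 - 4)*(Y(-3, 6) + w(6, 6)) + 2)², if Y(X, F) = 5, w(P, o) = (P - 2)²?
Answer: 178084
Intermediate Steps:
w(P, o) = (-2 + P)²
(-5*(0 - 4)*(Y(-3, 6) + w(6, 6)) + 2)² = (-5*(0 - 4)*(5 + (-2 + 6)²) + 2)² = (-(-20)*(5 + 4²) + 2)² = (-(-20)*(5 + 16) + 2)² = (-(-20)*21 + 2)² = (-5*(-84) + 2)² = (420 + 2)² = 422² = 178084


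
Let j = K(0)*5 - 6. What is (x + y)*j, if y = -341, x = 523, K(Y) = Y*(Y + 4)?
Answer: -1092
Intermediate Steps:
K(Y) = Y*(4 + Y)
j = -6 (j = (0*(4 + 0))*5 - 6 = (0*4)*5 - 6 = 0*5 - 6 = 0 - 6 = -6)
(x + y)*j = (523 - 341)*(-6) = 182*(-6) = -1092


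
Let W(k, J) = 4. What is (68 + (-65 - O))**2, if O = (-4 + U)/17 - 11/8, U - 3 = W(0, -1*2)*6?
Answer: 168921/18496 ≈ 9.1328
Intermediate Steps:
U = 27 (U = 3 + 4*6 = 3 + 24 = 27)
O = -3/136 (O = (-4 + 27)/17 - 11/8 = 23*(1/17) - 11*1/8 = 23/17 - 11/8 = -3/136 ≈ -0.022059)
(68 + (-65 - O))**2 = (68 + (-65 - 1*(-3/136)))**2 = (68 + (-65 + 3/136))**2 = (68 - 8837/136)**2 = (411/136)**2 = 168921/18496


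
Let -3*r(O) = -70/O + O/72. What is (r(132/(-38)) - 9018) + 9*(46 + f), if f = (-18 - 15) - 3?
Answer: -67224691/7524 ≈ -8934.7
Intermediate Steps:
r(O) = -O/216 + 70/(3*O) (r(O) = -(-70/O + O/72)/3 = -O/216 + 70/(3*O))
f = -36 (f = -33 - 3 = -36)
(r(132/(-38)) - 9018) + 9*(46 + f) = ((5040 - (132/(-38))²)/(216*((132/(-38)))) - 9018) + 9*(46 - 36) = ((5040 - (132*(-1/38))²)/(216*((132*(-1/38)))) - 9018) + 9*10 = ((5040 - (-66/19)²)/(216*(-66/19)) - 9018) + 90 = ((1/216)*(-19/66)*(5040 - 1*4356/361) - 9018) + 90 = ((1/216)*(-19/66)*(5040 - 4356/361) - 9018) + 90 = ((1/216)*(-19/66)*(1815084/361) - 9018) + 90 = (-50419/7524 - 9018) + 90 = -67901851/7524 + 90 = -67224691/7524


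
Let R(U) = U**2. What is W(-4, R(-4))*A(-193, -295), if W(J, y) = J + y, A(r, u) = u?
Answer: -3540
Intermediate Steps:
W(-4, R(-4))*A(-193, -295) = (-4 + (-4)**2)*(-295) = (-4 + 16)*(-295) = 12*(-295) = -3540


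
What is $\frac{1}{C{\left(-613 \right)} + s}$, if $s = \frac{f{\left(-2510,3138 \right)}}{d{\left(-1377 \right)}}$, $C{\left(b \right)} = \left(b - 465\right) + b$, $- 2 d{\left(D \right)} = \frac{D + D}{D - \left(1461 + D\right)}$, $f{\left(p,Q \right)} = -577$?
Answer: $- \frac{459}{495170} \approx -0.00092695$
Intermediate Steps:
$d{\left(D \right)} = \frac{D}{1461}$ ($d{\left(D \right)} = - \frac{\left(D + D\right) \frac{1}{D - \left(1461 + D\right)}}{2} = - \frac{2 D \frac{1}{-1461}}{2} = - \frac{2 D \left(- \frac{1}{1461}\right)}{2} = - \frac{\left(- \frac{2}{1461}\right) D}{2} = \frac{D}{1461}$)
$C{\left(b \right)} = -465 + 2 b$ ($C{\left(b \right)} = \left(-465 + b\right) + b = -465 + 2 b$)
$s = \frac{280999}{459}$ ($s = - \frac{577}{\frac{1}{1461} \left(-1377\right)} = - \frac{577}{- \frac{459}{487}} = \left(-577\right) \left(- \frac{487}{459}\right) = \frac{280999}{459} \approx 612.2$)
$\frac{1}{C{\left(-613 \right)} + s} = \frac{1}{\left(-465 + 2 \left(-613\right)\right) + \frac{280999}{459}} = \frac{1}{\left(-465 - 1226\right) + \frac{280999}{459}} = \frac{1}{-1691 + \frac{280999}{459}} = \frac{1}{- \frac{495170}{459}} = - \frac{459}{495170}$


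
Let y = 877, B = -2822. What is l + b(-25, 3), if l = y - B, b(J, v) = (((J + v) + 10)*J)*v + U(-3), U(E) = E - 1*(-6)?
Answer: 4602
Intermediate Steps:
U(E) = 6 + E (U(E) = E + 6 = 6 + E)
b(J, v) = 3 + J*v*(10 + J + v) (b(J, v) = (((J + v) + 10)*J)*v + (6 - 3) = ((10 + J + v)*J)*v + 3 = (J*(10 + J + v))*v + 3 = J*v*(10 + J + v) + 3 = 3 + J*v*(10 + J + v))
l = 3699 (l = 877 - 1*(-2822) = 877 + 2822 = 3699)
l + b(-25, 3) = 3699 + (3 - 25*3² + 3*(-25)² + 10*(-25)*3) = 3699 + (3 - 25*9 + 3*625 - 750) = 3699 + (3 - 225 + 1875 - 750) = 3699 + 903 = 4602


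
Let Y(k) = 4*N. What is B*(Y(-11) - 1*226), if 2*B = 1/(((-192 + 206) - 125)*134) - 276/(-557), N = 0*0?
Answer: -463827371/8284818 ≈ -55.985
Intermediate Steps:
N = 0
Y(k) = 0 (Y(k) = 4*0 = 0)
B = 4104667/16569636 (B = (1/(((-192 + 206) - 125)*134) - 276/(-557))/2 = ((1/134)/(14 - 125) - 276*(-1/557))/2 = ((1/134)/(-111) + 276/557)/2 = (-1/111*1/134 + 276/557)/2 = (-1/14874 + 276/557)/2 = (½)*(4104667/8284818) = 4104667/16569636 ≈ 0.24772)
B*(Y(-11) - 1*226) = 4104667*(0 - 1*226)/16569636 = 4104667*(0 - 226)/16569636 = (4104667/16569636)*(-226) = -463827371/8284818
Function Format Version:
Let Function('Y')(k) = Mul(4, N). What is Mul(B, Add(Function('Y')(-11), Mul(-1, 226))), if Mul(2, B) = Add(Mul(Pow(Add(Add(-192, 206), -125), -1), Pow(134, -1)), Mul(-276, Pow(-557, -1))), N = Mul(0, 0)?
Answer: Rational(-463827371, 8284818) ≈ -55.985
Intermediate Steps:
N = 0
Function('Y')(k) = 0 (Function('Y')(k) = Mul(4, 0) = 0)
B = Rational(4104667, 16569636) (B = Mul(Rational(1, 2), Add(Mul(Pow(Add(Add(-192, 206), -125), -1), Pow(134, -1)), Mul(-276, Pow(-557, -1)))) = Mul(Rational(1, 2), Add(Mul(Pow(Add(14, -125), -1), Rational(1, 134)), Mul(-276, Rational(-1, 557)))) = Mul(Rational(1, 2), Add(Mul(Pow(-111, -1), Rational(1, 134)), Rational(276, 557))) = Mul(Rational(1, 2), Add(Mul(Rational(-1, 111), Rational(1, 134)), Rational(276, 557))) = Mul(Rational(1, 2), Add(Rational(-1, 14874), Rational(276, 557))) = Mul(Rational(1, 2), Rational(4104667, 8284818)) = Rational(4104667, 16569636) ≈ 0.24772)
Mul(B, Add(Function('Y')(-11), Mul(-1, 226))) = Mul(Rational(4104667, 16569636), Add(0, Mul(-1, 226))) = Mul(Rational(4104667, 16569636), Add(0, -226)) = Mul(Rational(4104667, 16569636), -226) = Rational(-463827371, 8284818)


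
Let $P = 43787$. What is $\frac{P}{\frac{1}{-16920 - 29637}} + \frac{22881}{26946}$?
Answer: $- \frac{18310627578911}{8982} \approx -2.0386 \cdot 10^{9}$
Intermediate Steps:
$\frac{P}{\frac{1}{-16920 - 29637}} + \frac{22881}{26946} = \frac{43787}{\frac{1}{-16920 - 29637}} + \frac{22881}{26946} = \frac{43787}{\frac{1}{-46557}} + 22881 \cdot \frac{1}{26946} = \frac{43787}{- \frac{1}{46557}} + \frac{7627}{8982} = 43787 \left(-46557\right) + \frac{7627}{8982} = -2038591359 + \frac{7627}{8982} = - \frac{18310627578911}{8982}$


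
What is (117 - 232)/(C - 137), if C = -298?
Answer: 23/87 ≈ 0.26437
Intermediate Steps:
(117 - 232)/(C - 137) = (117 - 232)/(-298 - 137) = -115/(-435) = -115*(-1/435) = 23/87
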